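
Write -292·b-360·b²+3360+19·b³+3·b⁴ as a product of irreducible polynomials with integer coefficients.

(3·b+10)·(b+14)·(b-3)·(b-8)

Among the possible rational roots, b = -10/3 is a root, so (3·b+10) is a factor; dividing leaves b³+3·b²-130·b+336.
Continuing, b = -14 is a root, so (b+14) divides it; the quotient is b²-11·b+24.
The remaining quadratic factors as (b-8)(b-3).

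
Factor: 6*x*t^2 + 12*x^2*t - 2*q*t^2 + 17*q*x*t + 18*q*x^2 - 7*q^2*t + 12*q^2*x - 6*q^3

-(2*q + 2*x + t)*(3*q + 2*t)*(q - 3*x)

Group: 3*q*(-2*q^2 + 4*q*x - q*t + 6*x^2 + 3*x*t) + 2*t*(-2*q^2 + 4*q*x - q*t + 6*x^2 + 3*x*t); both groups contain (-2*q^2 + 4*q*x - q*t + 6*x^2 + 3*x*t), so (3*q + 2*t) is a factor with cofactor -2*q^2 + 4*q*x - q*t + 6*x^2 + 3*x*t.
The cofactor groups again: -2*q^2 + 4*q*x - q*t + 6*x^2 + 3*x*t = -q*(2*q + 2*x + t) + 3*x*(2*q + 2*x + t); both groups contain (2*q + 2*x + t), giving -(q - 3*x)*(2*q + 2*x + t).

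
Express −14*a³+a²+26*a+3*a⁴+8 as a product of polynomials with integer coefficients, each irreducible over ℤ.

(3*a+1)*(a+1)*(a−2)*(a−4)

Trying the rational-root candidates, a = 4 is a root, so (a−4) is a factor; dividing leaves 3*a³−2*a²−7*a−2.
Then a = −1 is a root, giving the factor (a+1) and quotient 3*a²−5*a−2.
The remaining quadratic factors as (3*a+1)(a−2).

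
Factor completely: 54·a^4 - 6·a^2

6·a^2·(3·a + 1)·(3·a - 1)

Pull out the common factor 6·a^2; 9·a^2 - 1 is a difference of squares.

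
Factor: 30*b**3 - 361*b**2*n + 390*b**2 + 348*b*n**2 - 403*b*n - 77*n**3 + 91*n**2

Group: 3*b*(10*b**2 - 117*b*n + 130*b + 77*n**2 - 91*n) - n*(10*b**2 - 117*b*n + 130*b + 77*n**2 - 91*n); both groups contain (10*b**2 - 117*b*n + 130*b + 77*n**2 - 91*n), so (3*b - n) is a factor with cofactor 10*b**2 - 117*b*n + 130*b + 77*n**2 - 91*n.
The cofactor groups again: 10*b**2 - 117*b*n + 130*b + 77*n**2 - 91*n = b*(10*b - 7*n) + (-11*n + 13)*(10*b - 7*n); both groups contain (10*b - 7*n), giving (b - 11*n + 13)*(10*b - 7*n).

(10*b - 7*n)*(3*b - n)*(b - 11*n + 13)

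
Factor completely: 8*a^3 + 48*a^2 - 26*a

2*a*(2*a + 13)*(2*a - 1)

Pull out the common factor 2*a, then factor the remaining trinomial.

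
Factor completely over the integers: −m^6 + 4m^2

Factor out m^2 first: what remains is −m^4 + 4.
Recognize a difference of squares with the parts 2 and m^2.

−m^2(m^2 + 2)(m^2 − 2)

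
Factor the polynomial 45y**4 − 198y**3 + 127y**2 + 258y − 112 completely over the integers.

Among the possible rational roots, y = −1 is a root, so (y + 1) divides it; the quotient is 45y**3 − 243y**2 + 370y − 112.
Continuing, y = 8/3 is a root, so (3y − 8) is a factor; dividing leaves 15y**2 − 41y + 14.
The remaining quadratic factors as (5y − 2)(3y − 7).

(3y − 7)(3y − 8)(5y − 2)(y + 1)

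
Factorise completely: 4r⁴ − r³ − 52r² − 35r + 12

Testing divisors of the constant over divisors of the leading coefficient, r = 4 is a root, so (r − 4) is a factor; dividing leaves 4r³ + 15r² + 8r − 3.
Continuing, r = −3 is a root, so (r + 3) divides it; the quotient is 4r² + 3r − 1.
The remaining quadratic factors as (4r − 1)(r + 1).

(4r − 1)(r + 1)(r + 3)(r − 4)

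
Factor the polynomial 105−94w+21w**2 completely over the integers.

(3w−7)(7w−15)

Need a pair with product 21·105 = 2205 and sum −94: that's −45 and −49.
Split the middle term: 21w**2−45w − 49w+105 = 3w(7w−15) − 7(7w−15).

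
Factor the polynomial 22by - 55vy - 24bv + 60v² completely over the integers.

Group: -2b(12v - 11y) + 5v(12v - 11y); both groups contain (12v - 11y).

-(12v - 11y)(2b - 5v)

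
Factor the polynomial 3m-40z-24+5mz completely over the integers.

(5z+3)(m-8)

Group as (5mz+3m) + (-40z-24) = m(5z+3) - 8(5z+3).
Both groups share the factor (5z+3).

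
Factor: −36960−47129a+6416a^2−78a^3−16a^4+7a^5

(7a+5)(a+11)(a−7)(a^2−7a+96)

By the rational root theorem, a = −5/7 is a root, so (7a+5) divides it; the quotient is a^4−3a^3−9a^2+923a−7392.
Then a = −11 is a root, so (a+11) divides it; the quotient is a^3−14a^2+145a−672.
Next, a = 7 is a root, so (a−7) is a factor; dividing leaves a^2−7a+96.
The quadratic a^2−7a+96 has discriminant −335 < 0 and is irreducible over ℤ.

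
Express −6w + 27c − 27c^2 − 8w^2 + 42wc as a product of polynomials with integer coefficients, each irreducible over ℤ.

−(4w − 3c + 3)(2w − 9c)

Group: −4w(2w − 9c) + (3c − 3)(2w − 9c); both groups contain (2w − 9c).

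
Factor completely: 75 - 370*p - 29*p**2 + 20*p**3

(4*p + 15)*(5*p - 1)*(p - 5)

Trying the rational-root candidates, p = 5 is a root, so (p - 5) divides it; the quotient is 20*p**2 + 71*p - 15.
The remaining quadratic factors as (4*p + 15)(5*p - 1).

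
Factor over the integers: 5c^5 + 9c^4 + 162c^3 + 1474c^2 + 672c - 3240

By the rational root theorem, c = -5 is a root, so (c + 5) divides it; the quotient is 5c^4 - 16c^3 + 242c^2 + 264c - 648.
Then c = -2 is a root, giving the factor (c + 2) and quotient 5c^3 - 26c^2 + 294c - 324.
Then c = 6/5 is a root, so (5c - 6) divides it; the quotient is c^2 - 4c + 54.
The quadratic c^2 - 4c + 54 has discriminant -200 < 0 and is irreducible over ℤ.

(5c - 6)(c + 2)(c + 5)(c^2 - 4c + 54)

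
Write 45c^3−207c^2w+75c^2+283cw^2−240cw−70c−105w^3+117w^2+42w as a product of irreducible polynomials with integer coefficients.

(3c−5w+7)(3c−7w−2)(5c−3w)

Group: 3c(15c^2−44cw−10c+21w^2+6w) + (−5w+7)(15c^2−44cw−10c+21w^2+6w); both groups contain (15c^2−44cw−10c+21w^2+6w), so (3c−5w+7) is a factor with cofactor 15c^2−44cw−10c+21w^2+6w.
The cofactor groups again: 15c^2−44cw−10c+21w^2+6w = 5c(3c−7w−2) − 3w(3c−7w−2); both groups contain (3c−7w−2), giving (5c−3w)(3c−7w−2).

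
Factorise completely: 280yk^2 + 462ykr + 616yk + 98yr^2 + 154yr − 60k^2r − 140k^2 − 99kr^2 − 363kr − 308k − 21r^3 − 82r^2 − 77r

(14y − 3r − 7)(4k + r)(5k + 7r + 11)

Group: 4k(70yk + 98yr + 154y − 15kr − 35k − 21r^2 − 82r − 77) + r(70yk + 98yr + 154y − 15kr − 35k − 21r^2 − 82r − 77); both groups contain (70yk + 98yr + 154y − 15kr − 35k − 21r^2 − 82r − 77), so (4k + r) is a factor with cofactor 70yk + 98yr + 154y − 15kr − 35k − 21r^2 − 82r − 77.
The cofactor groups again: 70yk + 98yr + 154y − 15kr − 35k − 21r^2 − 82r − 77 = 14y(5k + 7r + 11) + (−3r − 7)(5k + 7r + 11); both groups contain (5k + 7r + 11), giving (14y − 3r − 7)(5k + 7r + 11).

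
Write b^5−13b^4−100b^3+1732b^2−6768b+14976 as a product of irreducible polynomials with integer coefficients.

(b+12)(b−13)(b−8)(b^2−4b+12)

Testing divisors of the constant over divisors of the leading coefficient, b = −12 is a root, giving the factor (b+12) and quotient b^4−25b^3+200b^2−668b+1248.
Next, b = 8 is a root, so (b−8) is a factor; dividing leaves b^3−17b^2+64b−156.
Then b = 13 is a root, giving the factor (b−13) and quotient b^2−4b+12.
The quadratic b^2−4b+12 has discriminant −32 < 0 and is irreducible over ℤ.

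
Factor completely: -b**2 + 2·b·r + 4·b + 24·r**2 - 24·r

Group: -b·(b - 6·r) + (-4·r + 4)·(b - 6·r); both groups contain (b - 6·r).

-(b + 4·r - 4)·(b - 6·r)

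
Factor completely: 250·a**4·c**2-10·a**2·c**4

Every term has a factor of 10·a**2·c**2. Then 25·a**2-c**2 = (5·a)² − (c)².

10·a**2·c**2·(5·a+c)·(5·a-c)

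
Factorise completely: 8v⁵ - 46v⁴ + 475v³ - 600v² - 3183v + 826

(2v - 7)(4v - 1)(v + 2)(v² - 4v + 59)

Among the possible rational roots, v = -2 is a root, giving the factor (v + 2) and quotient 8v⁴ - 62v³ + 599v² - 1798v + 413.
Continuing, v = 1/4 is a root, so (4v - 1) is a factor; dividing leaves 2v³ - 15v² + 146v - 413.
Then v = 7/2 is a root, giving the factor (2v - 7) and quotient v² - 4v + 59.
The quadratic v² - 4v + 59 has discriminant -220 < 0 and is irreducible over ℤ.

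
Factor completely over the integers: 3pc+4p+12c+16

Group as (3pc+4p) + (12c+16) = p(3c+4) + 4(3c+4).
Both groups share the factor (3c+4).

(3c+4)(p+4)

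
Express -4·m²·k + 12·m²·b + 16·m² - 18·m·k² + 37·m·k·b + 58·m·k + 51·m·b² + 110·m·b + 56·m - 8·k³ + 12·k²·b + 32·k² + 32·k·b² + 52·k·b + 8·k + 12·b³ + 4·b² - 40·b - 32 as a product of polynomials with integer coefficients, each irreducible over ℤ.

-(k - 3·b - 4)·(m + 4·k + 4·b + 4)·(4·m + 2·k + b - 2)

Group: k·(-4·m² - 18·m·k - 17·m·b - 14·m - 8·k² - 12·k·b - 4·b² + 4·b + 8) + (-3·b - 4)·(-4·m² - 18·m·k - 17·m·b - 14·m - 8·k² - 12·k·b - 4·b² + 4·b + 8); both groups contain (-4·m² - 18·m·k - 17·m·b - 14·m - 8·k² - 12·k·b - 4·b² + 4·b + 8), so (k - 3·b - 4) is a factor with cofactor -4·m² - 18·m·k - 17·m·b - 14·m - 8·k² - 12·k·b - 4·b² + 4·b + 8.
The cofactor groups again: -4·m² - 18·m·k - 17·m·b - 14·m - 8·k² - 12·k·b - 4·b² + 4·b + 8 = -4·m·(m + 4·k + 4·b + 4) + (-2·k - b + 2)·(m + 4·k + 4·b + 4); both groups contain (m + 4·k + 4·b + 4), giving -(4·m + 2·k + b - 2)·(m + 4·k + 4·b + 4).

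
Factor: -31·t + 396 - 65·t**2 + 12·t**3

(3·t - 11)·(4·t + 9)·(t - 4)

By the rational root theorem, t = -9/4 is a root, giving the factor (4·t + 9) and quotient 3·t**2 - 23·t + 44.
The remaining quadratic factors as (3·t - 11)(t - 4).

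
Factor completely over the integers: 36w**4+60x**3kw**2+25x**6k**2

Recognize a perfect-square trinomial with the parts 6w**2 and 5x**3k.

(5x**3k+6w**2)**2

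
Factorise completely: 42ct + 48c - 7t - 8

Group as (42ct + 48c) + (-7t - 8) = 6c(7t + 8) - (7t + 8).
Both groups share the factor (7t + 8).

(6c - 1)(7t + 8)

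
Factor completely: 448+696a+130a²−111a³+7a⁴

(7a+8)(a+1)(a−14)(a−4)

Among the possible rational roots, a = 4 is a root, so (a−4) divides it; the quotient is 7a³−83a²−202a−112.
Continuing, a = −8/7 is a root, giving the factor (7a+8) and quotient a²−13a−14.
The remaining quadratic factors as (a−14)(a+1).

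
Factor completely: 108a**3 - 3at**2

Pull out the common factor 3a; 36a**2 - t**2 is a difference of squares.

3a(6a + t)(6a - t)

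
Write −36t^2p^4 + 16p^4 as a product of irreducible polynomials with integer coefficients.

−4p^4(3t + 2)(3t − 2)

Every term has a factor of 4p^4; factoring it out leaves −9t^2 + 4.
Recognize a difference of squares with the parts 2 and 3t.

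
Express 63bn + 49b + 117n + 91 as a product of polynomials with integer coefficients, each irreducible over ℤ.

(7b + 13)(9n + 7)

Group as (63bn + 49b) + (117n + 91) = 7b(9n + 7) + 13(9n + 7).
Both groups share the factor (9n + 7).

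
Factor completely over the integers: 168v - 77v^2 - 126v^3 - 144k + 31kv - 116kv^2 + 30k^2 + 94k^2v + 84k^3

Group: 6k(14k^2 + 32kv + 5k + 18v^2 + 11v - 24) - 7v(14k^2 + 32kv + 5k + 18v^2 + 11v - 24); both groups contain (14k^2 + 32kv + 5k + 18v^2 + 11v - 24), so (6k - 7v) is a factor with cofactor 14k^2 + 32kv + 5k + 18v^2 + 11v - 24.
The cofactor groups again: 14k^2 + 32kv + 5k + 18v^2 + 11v - 24 = 2k(7k + 9v - 8) + (2v + 3)(7k + 9v - 8); both groups contain (7k + 9v - 8), giving (2k + 2v + 3)(7k + 9v - 8).

(2k + 2v + 3)(6k - 7v)(7k + 9v - 8)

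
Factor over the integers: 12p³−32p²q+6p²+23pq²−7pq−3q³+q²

(2p−3q+1)(6p−q)(p−q)

Group: 6p(2p²−5pq+p+3q²−q) − q(2p²−5pq+p+3q²−q); both groups contain (2p²−5pq+p+3q²−q), so (6p−q) is a factor with cofactor 2p²−5pq+p+3q²−q.
The cofactor groups again: 2p²−5pq+p+3q²−q = 2p(p−q) + (−3q+1)(p−q); both groups contain (p−q), giving (2p−3q+1)(p−q).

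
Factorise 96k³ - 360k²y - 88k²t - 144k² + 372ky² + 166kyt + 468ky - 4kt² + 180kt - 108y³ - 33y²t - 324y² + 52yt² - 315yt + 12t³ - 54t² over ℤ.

Group: 6k(16k² - 52ky - 20kt + 36y² + 35yt + 6t²) + (-3y + 2t - 9)(16k² - 52ky - 20kt + 36y² + 35yt + 6t²); both groups contain (16k² - 52ky - 20kt + 36y² + 35yt + 6t²), so (6k - 3y + 2t - 9) is a factor with cofactor 16k² - 52ky - 20kt + 36y² + 35yt + 6t².
The cofactor groups again: 16k² - 52ky - 20kt + 36y² + 35yt + 6t² = 4k(4k - 4y - 3t) + (-9y - 2t)(4k - 4y - 3t); both groups contain (4k - 4y - 3t), giving (4k - 9y - 2t)(4k - 4y - 3t).

(4k - 9y - 2t)(4k - 4y - 3t)(6k - 3y + 2t - 9)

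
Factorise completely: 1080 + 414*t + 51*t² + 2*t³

Among the possible rational roots, t = −15/2 is a root, so (2*t + 15) divides it; the quotient is t² + 18*t + 72.
The remaining quadratic factors as (t + 6)(t + 12).

(2*t + 15)*(t + 12)*(t + 6)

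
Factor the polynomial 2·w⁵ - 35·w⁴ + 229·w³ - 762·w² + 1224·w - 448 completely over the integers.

Among the possible rational roots, w = 1/2 is a root, giving the factor (2·w - 1) and quotient w⁴ - 17·w³ + 106·w² - 328·w + 448.
Then w = 8 is a root, giving the factor (w - 8) and quotient w³ - 9·w² + 34·w - 56.
Then w = 4 is a root, giving the factor (w - 4) and quotient w² - 5·w + 14.
The quadratic w² - 5·w + 14 has discriminant -31 < 0 and is irreducible over ℤ.

(2·w - 1)·(w - 4)·(w - 8)·(w² - 5·w + 14)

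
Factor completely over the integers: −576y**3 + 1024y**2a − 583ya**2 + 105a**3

−(8y − 3a)(8y − 5a)(9y − 7a)

Group: 8y(−72y**2 + 83ya − 21a**2) − 5a(−72y**2 + 83ya − 21a**2); both groups contain (−72y**2 + 83ya − 21a**2), so (8y − 5a) is a factor with cofactor −72y**2 + 83ya − 21a**2.
The cofactor groups again: −72y**2 + 83ya − 21a**2 = −8y(9y − 7a) + 3a(9y − 7a); both groups contain (9y − 7a), giving −(8y − 3a)(9y − 7a).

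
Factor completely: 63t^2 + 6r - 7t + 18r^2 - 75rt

(3r - 9t + 1)(6r - 7t)

Group: 3r(6r - 7t) + (-9t + 1)(6r - 7t); both groups contain (6r - 7t).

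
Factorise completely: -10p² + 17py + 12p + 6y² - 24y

-(10p + 3y - 12)(p - 2y)

Group: -p(10p + 3y - 12) + 2y(10p + 3y - 12); both groups contain (10p + 3y - 12).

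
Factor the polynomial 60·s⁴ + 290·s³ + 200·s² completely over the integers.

10·s²·(6·s + 5)·(s + 4)

Pull out the common factor 10·s², then factor the remaining trinomial.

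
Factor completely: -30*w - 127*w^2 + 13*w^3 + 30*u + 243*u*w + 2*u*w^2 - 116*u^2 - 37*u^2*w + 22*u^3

Group: u*(22*u^2 - 15*u*w - 116*u - 13*w^2 + 127*w + 30) - w*(22*u^2 - 15*u*w - 116*u - 13*w^2 + 127*w + 30); both groups contain (22*u^2 - 15*u*w - 116*u - 13*w^2 + 127*w + 30), so (u - w) is a factor with cofactor 22*u^2 - 15*u*w - 116*u - 13*w^2 + 127*w + 30.
The cofactor groups again: 22*u^2 - 15*u*w - 116*u - 13*w^2 + 127*w + 30 = 11*u*(2*u + w - 10) + (-13*w - 3)*(2*u + w - 10); both groups contain (2*u + w - 10), giving (11*u - 13*w - 3)*(2*u + w - 10).

(11*u - 13*w - 3)*(2*u + w - 10)*(u - w)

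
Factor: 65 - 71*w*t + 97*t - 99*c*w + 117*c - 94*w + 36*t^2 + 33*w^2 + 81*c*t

-(11*w - 9*t - 13)*(9*c - 3*w + 4*t + 5)

Group: -9*c*(11*w - 9*t - 13) + (3*w - 4*t - 5)*(11*w - 9*t - 13); both groups contain (11*w - 9*t - 13).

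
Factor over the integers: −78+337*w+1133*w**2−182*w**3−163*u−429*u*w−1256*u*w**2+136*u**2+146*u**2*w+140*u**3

(14*u+2*w−13)*(2*u+7*w+3)*(5*u−13*w+2)

Group: 2*u*(70*u**2−172*u*w−37*u−26*w**2+173*w−26) + (7*w+3)*(70*u**2−172*u*w−37*u−26*w**2+173*w−26); both groups contain (70*u**2−172*u*w−37*u−26*w**2+173*w−26), so (2*u+7*w+3) is a factor with cofactor 70*u**2−172*u*w−37*u−26*w**2+173*w−26.
The cofactor groups again: 70*u**2−172*u*w−37*u−26*w**2+173*w−26 = 14*u*(5*u−13*w+2) + (2*w−13)*(5*u−13*w+2); both groups contain (5*u−13*w+2), giving (14*u+2*w−13)*(5*u−13*w+2).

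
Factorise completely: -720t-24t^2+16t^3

Pull out the common factor 8t, then factor the remaining trinomial.

8t(2t-15)(t+6)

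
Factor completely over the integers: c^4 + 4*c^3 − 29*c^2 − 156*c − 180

Among the possible rational roots, c = −2 is a root, giving the factor (c + 2) and quotient c^3 + 2*c^2 − 33*c − 90.
Then c = −3 is a root, so (c + 3) divides it; the quotient is c^2 − c − 30.
The remaining quadratic factors as (c − 6)(c + 5).

(c + 2)*(c + 3)*(c + 5)*(c − 6)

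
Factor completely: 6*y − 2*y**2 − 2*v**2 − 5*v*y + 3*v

−(2*v + y − 3)*(v + 2*y)

Group: −v*(2*v + y − 3) − 2*y*(2*v + y − 3); both groups contain (2*v + y − 3).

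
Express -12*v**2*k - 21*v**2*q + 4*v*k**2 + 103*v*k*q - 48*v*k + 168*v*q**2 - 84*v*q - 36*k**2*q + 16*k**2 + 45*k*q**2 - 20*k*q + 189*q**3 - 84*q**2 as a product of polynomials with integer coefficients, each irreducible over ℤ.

-(v - 9*q + 4)*(3*v - k + 3*q)*(4*k + 7*q)

Group: 3*v*(-4*v*k - 7*v*q + 36*k*q - 16*k + 63*q**2 - 28*q) + (-k + 3*q)*(-4*v*k - 7*v*q + 36*k*q - 16*k + 63*q**2 - 28*q); both groups contain (-4*v*k - 7*v*q + 36*k*q - 16*k + 63*q**2 - 28*q), so (3*v - k + 3*q) is a factor with cofactor -4*v*k - 7*v*q + 36*k*q - 16*k + 63*q**2 - 28*q.
The cofactor groups again: -4*v*k - 7*v*q + 36*k*q - 16*k + 63*q**2 - 28*q = -v*(4*k + 7*q) + (9*q - 4)*(4*k + 7*q); both groups contain (4*k + 7*q), giving -(v - 9*q + 4)*(4*k + 7*q).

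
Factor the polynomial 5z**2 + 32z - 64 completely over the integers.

Need a pair with product 5·(-64) = -320 and sum 32: that's -8 and 40.
Split the middle term: 5z**2 - 8z + 40z - 64 = z(5z - 8) + 8(5z - 8).

(5z - 8)(z + 8)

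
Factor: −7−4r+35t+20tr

Group as (20tr+35t) + (−4r−7) = 5t(4r+7) − (4r+7).
Both groups share the factor (4r+7).

(4r+7)(5t−1)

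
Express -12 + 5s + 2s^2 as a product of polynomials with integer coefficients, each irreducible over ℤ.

Need a pair with product 2·(-12) = -24 and sum 5: that's -3 and 8.
Split the middle term: 2s^2 - 3s + 8s - 12 = s(2s - 3) + 4(2s - 3).

(2s - 3)(s + 4)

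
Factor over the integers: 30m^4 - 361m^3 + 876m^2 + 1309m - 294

(5m - 1)(6m + 7)(m - 6)(m - 7)

By the rational root theorem, m = -7/6 is a root, giving the factor (6m + 7) and quotient 5m^3 - 66m^2 + 223m - 42.
Next, m = 6 is a root, giving the factor (m - 6) and quotient 5m^2 - 36m + 7.
The remaining quadratic factors as (m - 7)(5m - 1).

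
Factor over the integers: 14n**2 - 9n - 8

(2n + 1)(7n - 8)

Need a pair with product 14·(-8) = -112 and sum -9: that's 7 and -16.
Split the middle term: 14n**2 + 7n - 16n - 8 = 7n(2n + 1) - 8(2n + 1).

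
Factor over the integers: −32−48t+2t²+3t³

(3t+2)(t+4)(t−4)

Testing divisors of the constant over divisors of the leading coefficient, t = −2/3 is a root, so (3t+2) divides it; the quotient is t²−16.
The remaining quadratic factors as (t+4)(t−4).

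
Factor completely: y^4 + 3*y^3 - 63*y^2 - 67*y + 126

(y + 2)*(y + 9)*(y - 1)*(y - 7)

Testing divisors of the constant over divisors of the leading coefficient, y = 7 is a root, giving the factor (y - 7) and quotient y^3 + 10*y^2 + 7*y - 18.
Then y = 1 is a root, giving the factor (y - 1) and quotient y^2 + 11*y + 18.
The remaining quadratic factors as (y + 9)(y + 2).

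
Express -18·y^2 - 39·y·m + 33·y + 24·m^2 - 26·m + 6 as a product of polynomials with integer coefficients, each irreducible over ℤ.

Group: -6·y·(3·y + 8·m - 6) + (3·m - 1)·(3·y + 8·m - 6); both groups contain (3·y + 8·m - 6).

-(6·y - 3·m + 1)·(3·y + 8·m - 6)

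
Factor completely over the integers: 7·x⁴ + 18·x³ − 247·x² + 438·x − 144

(7·x − 3)·(x + 8)·(x − 2)·(x − 3)

Among the possible rational roots, x = 3/7 is a root, so (7·x − 3) divides it; the quotient is x³ + 3·x² − 34·x + 48.
Then x = 2 is a root, giving the factor (x − 2) and quotient x² + 5·x − 24.
The remaining quadratic factors as (x − 3)(x + 8).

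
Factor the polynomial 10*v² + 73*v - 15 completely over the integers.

(2*v + 15)*(5*v - 1)

Need a pair with product 10·(-15) = -150 and sum 73: that's -2 and 75.
Split the middle term: 10*v² - 2*v + 75*v - 15 = 2*v*(5*v - 1) + 15*(5*v - 1).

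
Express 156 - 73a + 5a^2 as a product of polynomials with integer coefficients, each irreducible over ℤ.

(5a - 13)(a - 12)

Need a pair with product 5·156 = 780 and sum -73: that's -60 and -13.
Split the middle term: 5a^2 - 60a - 13a + 156 = 5a(a - 12) - 13(a - 12).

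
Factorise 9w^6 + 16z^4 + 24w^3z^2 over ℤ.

(3w^3 + 4z^2)^2

Recognize a perfect-square trinomial with the parts 4z^2 and 3w^3.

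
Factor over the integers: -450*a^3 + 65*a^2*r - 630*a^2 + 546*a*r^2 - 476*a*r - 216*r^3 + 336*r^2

Group: 9*a*(-50*a^2 - 15*a*r - 70*a + 54*r^2 - 84*r) - 4*r*(-50*a^2 - 15*a*r - 70*a + 54*r^2 - 84*r); both groups contain (-50*a^2 - 15*a*r - 70*a + 54*r^2 - 84*r), so (9*a - 4*r) is a factor with cofactor -50*a^2 - 15*a*r - 70*a + 54*r^2 - 84*r.
The cofactor groups again: -50*a^2 - 15*a*r - 70*a + 54*r^2 - 84*r = -5*a*(10*a - 9*r + 14) - 6*r*(10*a - 9*r + 14); both groups contain (10*a - 9*r + 14), giving -(5*a + 6*r)*(10*a - 9*r + 14).

-(10*a - 9*r + 14)*(5*a + 6*r)*(9*a - 4*r)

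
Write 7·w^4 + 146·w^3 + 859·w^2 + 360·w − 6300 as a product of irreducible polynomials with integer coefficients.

Among the possible rational roots, w = −7 is a root, giving the factor (w + 7) and quotient 7·w^3 + 97·w^2 + 180·w − 900.
Next, w = −10 is a root, so (w + 10) divides it; the quotient is 7·w^2 + 27·w − 90.
The remaining quadratic factors as (w + 6)(7·w − 15).

(7·w − 15)·(w + 10)·(w + 6)·(w + 7)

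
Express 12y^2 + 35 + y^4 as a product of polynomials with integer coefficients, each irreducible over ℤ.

(y^2 + 5)(y^2 + 7)

Substitute u = y^2 to get a quadratic in u, then factor.
y^2 + 7 is irreducible over ℤ (always positive, so no real roots).
y^2 + 5 is irreducible over ℤ (always positive, so no real roots).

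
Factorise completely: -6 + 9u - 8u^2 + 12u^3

(3u - 2)(4u^2 + 3)

Group as (12u^3 + 9u) + (-8u^2 - 6) = 3u(4u^2 + 3) - 2(4u^2 + 3).
Both groups share the factor (4u^2 + 3).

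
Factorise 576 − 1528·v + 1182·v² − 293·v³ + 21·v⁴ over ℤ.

Among the possible rational roots, v = 2/3 is a root, giving the factor (3·v − 2) and quotient 7·v³ − 93·v² + 332·v − 288.
Then v = 8 is a root, so (v − 8) divides it; the quotient is 7·v² − 37·v + 36.
The remaining quadratic factors as (7·v − 9)(v − 4).

(3·v − 2)·(7·v − 9)·(v − 4)·(v − 8)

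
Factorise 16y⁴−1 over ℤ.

(2y+1)(2y−1)(4y²+1)

Difference of squares twice: with A = 2y and B = 1, A⁴ − B⁴ = (A² − B²)(A² + B²), and A² − B² factors again.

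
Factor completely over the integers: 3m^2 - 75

3(m + 5)(m - 5)

Pull out the common factor 3; m^2 - 25 is a difference of squares.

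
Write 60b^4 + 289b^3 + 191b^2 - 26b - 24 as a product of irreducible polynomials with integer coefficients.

(3b - 1)(4b + 3)(5b + 2)(b + 4)

Testing divisors of the constant over divisors of the leading coefficient, b = -3/4 is a root, so (4b + 3) divides it; the quotient is 15b^3 + 61b^2 + 2b - 8.
Then b = 1/3 is a root, so (3b - 1) divides it; the quotient is 5b^2 + 22b + 8.
The remaining quadratic factors as (5b + 2)(b + 4).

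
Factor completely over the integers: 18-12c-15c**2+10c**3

(2c-3)(5c**2-6)

Group as (10c**3-12c) + (-15c**2+18) = 2c(5c**2-6) - 3(5c**2-6).
Both groups share the factor (5c**2-6).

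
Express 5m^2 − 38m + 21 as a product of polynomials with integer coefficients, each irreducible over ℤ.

Need a pair with product 5·21 = 105 and sum −38: that's −35 and −3.
Split the middle term: 5m^2 − 35m − 3m + 21 = 5m(m − 7) − 3(m − 7).

(5m − 3)(m − 7)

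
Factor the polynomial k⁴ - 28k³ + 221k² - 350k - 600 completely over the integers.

(k + 1)(k - 10)(k - 15)(k - 4)

Among the possible rational roots, k = 4 is a root, giving the factor (k - 4) and quotient k³ - 24k² + 125k + 150.
Next, k = 15 is a root, so (k - 15) is a factor; dividing leaves k² - 9k - 10.
The remaining quadratic factors as (k + 1)(k - 10).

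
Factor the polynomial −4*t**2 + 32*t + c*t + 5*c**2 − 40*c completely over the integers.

(5*c − 4*t)*(c + t − 8)

Group: c*(5*c − 4*t) + (t − 8)*(5*c − 4*t); both groups contain (5*c − 4*t).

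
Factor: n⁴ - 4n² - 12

(n² + 2)(n² - 6)

Substitute u = n² to get a quadratic in u, then factor.
n² + 2 is irreducible over ℤ (always positive, so no real roots).
n² - 6 is irreducible over ℤ (6 is not a perfect square).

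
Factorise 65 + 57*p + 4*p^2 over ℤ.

Need a pair with product 4·65 = 260 and sum 57: that's 52 and 5.
Split the middle term: 4*p^2 + 52*p + 5*p + 65 = 4*p*(p + 13) + 5*(p + 13).

(4*p + 5)*(p + 13)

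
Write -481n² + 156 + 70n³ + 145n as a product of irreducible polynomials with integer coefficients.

Trying the rational-root candidates, n = 13/2 is a root, so (2n - 13) divides it; the quotient is 35n² - 13n - 12.
The remaining quadratic factors as (7n + 3)(5n - 4).

(2n - 13)(5n - 4)(7n + 3)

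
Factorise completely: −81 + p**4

(p)⁴ − (3)⁴ = ((p)² − (3)²)((p)² + (3)²); the first factor splits again, the second (p**2 + 9) is irreducible.

(p + 3)(p − 3)(p**2 + 9)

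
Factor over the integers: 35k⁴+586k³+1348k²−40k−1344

(5k+8)(7k−6)(k+14)(k+2)

Trying the rational-root candidates, k = −2 is a root, giving the factor (k+2) and quotient 35k³+516k²+316k−672.
Then k = −14 is a root, so (k+14) divides it; the quotient is 35k²+26k−48.
The remaining quadratic factors as (5k+8)(7k−6).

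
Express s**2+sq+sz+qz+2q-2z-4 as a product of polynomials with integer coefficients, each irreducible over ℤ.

Group: s(s+q-2) + (z+2)(s+q-2); both groups contain (s+q-2).

(s+q-2)(s+z+2)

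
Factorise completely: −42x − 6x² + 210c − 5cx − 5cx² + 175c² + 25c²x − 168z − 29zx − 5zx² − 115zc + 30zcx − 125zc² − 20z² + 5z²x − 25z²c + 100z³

(4z − 5c + x)(5z − x − 7)(5z + 5c + 6)

Group: 4z(25z² + 25zc − 5zx − 5z − 5cx − 35c − 6x − 42) + (−5c + x)(25z² + 25zc − 5zx − 5z − 5cx − 35c − 6x − 42); both groups contain (25z² + 25zc − 5zx − 5z − 5cx − 35c − 6x − 42), so (4z − 5c + x) is a factor with cofactor 25z² + 25zc − 5zx − 5z − 5cx − 35c − 6x − 42.
The cofactor groups again: 25z² + 25zc − 5zx − 5z − 5cx − 35c − 6x − 42 = 5z(5z − x − 7) + (5c + 6)(5z − x − 7); both groups contain (5z − x − 7), giving (5z + 5c + 6)(5z − x − 7).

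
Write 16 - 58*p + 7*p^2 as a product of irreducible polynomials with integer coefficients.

Need a pair with product 7·16 = 112 and sum -58: that's -2 and -56.
Split the middle term: 7*p^2 - 2*p - 56*p + 16 = p*(7*p - 2) - 8*(7*p - 2).

(7*p - 2)*(p - 8)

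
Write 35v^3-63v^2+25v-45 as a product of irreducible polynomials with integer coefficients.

Group as (35v^3+25v) + (-63v^2-45) = 5v(7v^2+5) - 9(7v^2+5).
Both groups share the factor (7v^2+5).

(5v-9)(7v^2+5)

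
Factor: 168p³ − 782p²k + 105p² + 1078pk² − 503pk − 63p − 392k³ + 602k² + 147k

(8p − 14k − 3)(7p − 4k + 7)(3p − 7k)

Group: 8p(21p² − 61pk + 21p + 28k² − 49k) + (−14k − 3)(21p² − 61pk + 21p + 28k² − 49k); both groups contain (21p² − 61pk + 21p + 28k² − 49k), so (8p − 14k − 3) is a factor with cofactor 21p² − 61pk + 21p + 28k² − 49k.
The cofactor groups again: 21p² − 61pk + 21p + 28k² − 49k = 3p(7p − 4k + 7) − 7k(7p − 4k + 7); both groups contain (7p − 4k + 7), giving (3p − 7k)(7p − 4k + 7).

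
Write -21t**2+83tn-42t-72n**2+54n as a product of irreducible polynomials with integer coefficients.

Group: -7t(3t-8n+6) + 9n(3t-8n+6); both groups contain (3t-8n+6).

-(3t-8n+6)(7t-9n)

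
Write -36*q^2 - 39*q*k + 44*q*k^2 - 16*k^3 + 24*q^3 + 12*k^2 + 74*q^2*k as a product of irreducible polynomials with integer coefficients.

Group: 2*q*(12*q^2 + 13*q*k - 4*k^2) + (4*k - 3)*(12*q^2 + 13*q*k - 4*k^2); both groups contain (12*q^2 + 13*q*k - 4*k^2), so (2*q + 4*k - 3) is a factor with cofactor 12*q^2 + 13*q*k - 4*k^2.
The cofactor groups again: 12*q^2 + 13*q*k - 4*k^2 = 4*q*(3*q + 4*k) - k*(3*q + 4*k); both groups contain (3*q + 4*k), giving (4*q - k)*(3*q + 4*k).

(4*q - k)*(2*q + 4*k - 3)*(3*q + 4*k)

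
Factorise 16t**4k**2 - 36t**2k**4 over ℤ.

Pull out the common factor 4t**2k**2; 4t**2 - 9k**2 is a difference of squares.

4k**2t**2(2t - 3k)(2t + 3k)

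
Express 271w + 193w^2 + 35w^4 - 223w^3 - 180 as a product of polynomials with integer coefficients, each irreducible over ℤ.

(5w - 9)(7w - 4)(w + 1)(w - 5)

Among the possible rational roots, w = -1 is a root, so (w + 1) is a factor; dividing leaves 35w^3 - 258w^2 + 451w - 180.
Then w = 9/5 is a root, so (5w - 9) divides it; the quotient is 7w^2 - 39w + 20.
The remaining quadratic factors as (7w - 4)(w - 5).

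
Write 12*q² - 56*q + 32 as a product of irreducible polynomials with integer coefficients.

4*(3*q - 2)*(q - 4)

Pull out the common factor 4, then factor the remaining trinomial.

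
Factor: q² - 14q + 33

Two integers with product 33 and sum -14 are -3 and -11.

(q - 11)(q - 3)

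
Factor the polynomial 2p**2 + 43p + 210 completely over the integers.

(2p + 15)(p + 14)

Need a pair with product 2·210 = 420 and sum 43: that's 28 and 15.
Split the middle term: 2p**2 + 28p + 15p + 210 = 2p(p + 14) + 15(p + 14).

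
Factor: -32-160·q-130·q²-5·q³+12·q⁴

Testing divisors of the constant over divisors of the leading coefficient, q = -4/3 is a root, giving the factor (3·q+4) and quotient 4·q³-7·q²-34·q-8.
Next, q = -1/4 is a root, so (4·q+1) divides it; the quotient is q²-2·q-8.
The remaining quadratic factors as (q-4)(q+2).

(3·q+4)·(4·q+1)·(q+2)·(q-4)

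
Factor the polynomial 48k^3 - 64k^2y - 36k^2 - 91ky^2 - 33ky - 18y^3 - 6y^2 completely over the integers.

Group: 4k(12k^2 - 19ky - 9k - 18y^2 - 6y) + y(12k^2 - 19ky - 9k - 18y^2 - 6y); both groups contain (12k^2 - 19ky - 9k - 18y^2 - 6y), so (4k + y) is a factor with cofactor 12k^2 - 19ky - 9k - 18y^2 - 6y.
The cofactor groups again: 12k^2 - 19ky - 9k - 18y^2 - 6y = 3k(4k - 9y - 3) + 2y(4k - 9y - 3); both groups contain (4k - 9y - 3), giving (3k + 2y)(4k - 9y - 3).

(3k + 2y)(4k + y)(4k - 9y - 3)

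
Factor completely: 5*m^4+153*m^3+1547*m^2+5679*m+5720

(5*m+8)*(m+11)*(m+13)*(m+5)

Testing divisors of the constant over divisors of the leading coefficient, m = −5 is a root, so (m+5) divides it; the quotient is 5*m^3+128*m^2+907*m+1144.
Continuing, m = −8/5 is a root, giving the factor (5*m+8) and quotient m^2+24*m+143.
The remaining quadratic factors as (m+13)(m+11).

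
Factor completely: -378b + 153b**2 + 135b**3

9b(3b + 7)(5b - 6)

Pull out the common factor 9b, then factor the remaining trinomial.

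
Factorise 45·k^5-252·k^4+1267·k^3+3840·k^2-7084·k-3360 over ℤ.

By the rational root theorem, k = -8/3 is a root, so (3·k+8) divides it; the quotient is 15·k^4-124·k^3+753·k^2-728·k-420.
Continuing, k = 5/3 is a root, so (3·k-5) is a factor; dividing leaves 5·k^3-33·k^2+196·k+84.
Next, k = -2/5 is a root, so (5·k+2) is a factor; dividing leaves k^2-7·k+42.
The quadratic k^2-7·k+42 has discriminant -119 < 0 and is irreducible over ℤ.

(3·k+8)·(3·k-5)·(5·k+2)·(k^2-7·k+42)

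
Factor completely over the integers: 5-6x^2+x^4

Substitute u = x^2 to get a quadratic in u, then factor.
x^2-1 is a difference of squares.
x^2-5 is irreducible over ℤ (5 is not a perfect square).

(x+1)(x-1)(x^2-5)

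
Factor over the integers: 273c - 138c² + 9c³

Pull out the common factor 3c, then factor the remaining trinomial.

3c(3c - 7)(c - 13)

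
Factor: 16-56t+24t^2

Pull out the common factor 8, then factor the remaining trinomial.

8(3t-1)(t-2)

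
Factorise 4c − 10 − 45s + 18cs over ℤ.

Group as (18cs + 4c) + (−45s − 10) = 2c(9s + 2) − 5(9s + 2).
Both groups share the factor (9s + 2).

(2c − 5)(9s + 2)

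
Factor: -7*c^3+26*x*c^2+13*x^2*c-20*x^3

-(5*x-7*c)*(4*x-c)*(x+c)

Group: x*(-20*x^2+33*x*c-7*c^2) + c*(-20*x^2+33*x*c-7*c^2); both groups contain (-20*x^2+33*x*c-7*c^2), so (x+c) is a factor with cofactor -20*x^2+33*x*c-7*c^2.
The cofactor groups again: -20*x^2+33*x*c-7*c^2 = -5*x*(4*x-c) + 7*c*(4*x-c); both groups contain (4*x-c), giving -(5*x-7*c)*(4*x-c).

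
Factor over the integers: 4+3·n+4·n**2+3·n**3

(3·n+4)·(n**2+1)

Group as (3·n**3+3·n) + (4·n**2+4) = 3·n·(n**2+1) + 4·(n**2+1).
Both groups share the factor (n**2+1).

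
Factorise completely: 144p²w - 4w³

4w(6p + w)(6p - w)

Factor out 4w, leaving 36p² - w², which is a difference of two squares.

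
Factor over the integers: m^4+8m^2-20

(m^2+10)(m^2-2)

Substitute u = m^2 to get a quadratic in u, then factor.
m^2-2 is irreducible over ℤ (2 is not a perfect square).
m^2+10 is irreducible over ℤ (always positive, so no real roots).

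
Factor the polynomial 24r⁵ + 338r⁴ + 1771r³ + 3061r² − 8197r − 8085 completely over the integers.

Testing divisors of the constant over divisors of the leading coefficient, r = −5/6 is a root, giving the factor (6r + 5) and quotient 4r⁴ + 53r³ + 251r² + 301r − 1617.
Continuing, r = −7 is a root, giving the factor (r + 7) and quotient 4r³ + 25r² + 76r − 231.
Then r = 7/4 is a root, so (4r − 7) divides it; the quotient is r² + 8r + 33.
The quadratic r² + 8r + 33 has discriminant −68 < 0 and is irreducible over ℤ.

(4r − 7)(6r + 5)(r + 7)(r² + 8r + 33)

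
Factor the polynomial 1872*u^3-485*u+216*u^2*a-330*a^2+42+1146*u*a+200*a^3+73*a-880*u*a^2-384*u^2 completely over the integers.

(12*u-4*a-1)*(13*u-5*a+6)*(12*u+10*a-7)

Group: 13*u*(144*u^2+72*u*a-96*u-40*a^2+18*a+7) + (-5*a+6)*(144*u^2+72*u*a-96*u-40*a^2+18*a+7); both groups contain (144*u^2+72*u*a-96*u-40*a^2+18*a+7), so (13*u-5*a+6) is a factor with cofactor 144*u^2+72*u*a-96*u-40*a^2+18*a+7.
The cofactor groups again: 144*u^2+72*u*a-96*u-40*a^2+18*a+7 = 12*u*(12*u-4*a-1) + (10*a-7)*(12*u-4*a-1); both groups contain (12*u-4*a-1), giving (12*u+10*a-7)*(12*u-4*a-1).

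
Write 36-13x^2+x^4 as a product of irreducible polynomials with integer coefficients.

(x+2)(x+3)(x-2)(x-3)

By the rational root theorem, x = -3 is a root, so (x+3) divides it; the quotient is x^3-3x^2-4x+12.
Continuing, x = -2 is a root, so (x+2) is a factor; dividing leaves x^2-5x+6.
The remaining quadratic factors as (x-2)(x-3).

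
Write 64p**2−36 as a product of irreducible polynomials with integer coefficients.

Factor out 4, leaving 16p**2−9, which is a difference of two squares.

4(4p+3)(4p−3)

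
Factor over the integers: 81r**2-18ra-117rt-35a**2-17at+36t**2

Group: 9r(9r+5a-4t) + (-7a-9t)(9r+5a-4t); both groups contain (9r+5a-4t).

(9r-7a-9t)(9r+5a-4t)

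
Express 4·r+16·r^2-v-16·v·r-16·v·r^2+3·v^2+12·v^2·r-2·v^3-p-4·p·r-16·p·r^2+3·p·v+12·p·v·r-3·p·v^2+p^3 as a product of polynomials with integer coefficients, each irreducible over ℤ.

(p-2·v+4·r+1)·(p+v-1)·(p+v-4·r)

Group: p·(p^2+2·p·v-4·p·r-p+v^2-4·v·r-v+4·r) + (-2·v+4·r+1)·(p^2+2·p·v-4·p·r-p+v^2-4·v·r-v+4·r); both groups contain (p^2+2·p·v-4·p·r-p+v^2-4·v·r-v+4·r), so (p-2·v+4·r+1) is a factor with cofactor p^2+2·p·v-4·p·r-p+v^2-4·v·r-v+4·r.
The cofactor groups again: p^2+2·p·v-4·p·r-p+v^2-4·v·r-v+4·r = p·(p+v-1) + (v-4·r)·(p+v-1); both groups contain (p+v-1), giving (p+v-4·r)·(p+v-1).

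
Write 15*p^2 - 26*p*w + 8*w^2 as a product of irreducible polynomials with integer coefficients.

Group: 3*p*(5*p - 2*w) - 4*w*(5*p - 2*w); both groups contain (5*p - 2*w).

(3*p - 4*w)*(5*p - 2*w)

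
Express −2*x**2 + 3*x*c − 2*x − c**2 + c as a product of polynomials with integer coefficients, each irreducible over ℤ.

−(2*x − c)*(x − c + 1)

Group: −x*(2*x − c) + (c − 1)*(2*x − c); both groups contain (2*x − c).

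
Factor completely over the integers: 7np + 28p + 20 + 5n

(7p + 5)(n + 4)

Group as (7np + 5n) + (28p + 20) = n(7p + 5) + 4(7p + 5).
Both groups share the factor (7p + 5).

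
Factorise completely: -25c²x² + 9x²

Every term has a factor of x²; factoring it out leaves -25c² + 9.
Recognize a difference of squares with the parts 3 and 5c.

-x²(5c + 3)(5c - 3)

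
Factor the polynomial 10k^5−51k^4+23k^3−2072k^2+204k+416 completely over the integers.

Among the possible rational roots, k = −2/5 is a root, so (5k+2) divides it; the quotient is 2k^4−11k^3+9k^2−418k+208.
Next, k = 1/2 is a root, so (2k−1) is a factor; dividing leaves k^3−5k^2+2k−208.
Next, k = 8 is a root, so (k−8) divides it; the quotient is k^2+3k+26.
The quadratic k^2+3k+26 has discriminant −95 < 0 and is irreducible over ℤ.

(2k−1)(5k+2)(k−8)(k^2+3k+26)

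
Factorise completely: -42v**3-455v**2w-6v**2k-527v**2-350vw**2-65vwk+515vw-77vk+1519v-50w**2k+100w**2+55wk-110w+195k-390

-(6v+5w-13)(7v+k-2)(v+10w+15)

Group: 7v(-6v**2-65vw-77v-50w**2+55w+195) + (k-2)(-6v**2-65vw-77v-50w**2+55w+195); both groups contain (-6v**2-65vw-77v-50w**2+55w+195), so (7v+k-2) is a factor with cofactor -6v**2-65vw-77v-50w**2+55w+195.
The cofactor groups again: -6v**2-65vw-77v-50w**2+55w+195 = -6v(v+10w+15) + (-5w+13)(v+10w+15); both groups contain (v+10w+15), giving -(6v+5w-13)(v+10w+15).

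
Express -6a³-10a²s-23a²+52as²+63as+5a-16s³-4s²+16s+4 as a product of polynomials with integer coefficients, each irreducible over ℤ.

-(2a-4s-1)(3a-s+1)(a+4s+4)

Group: a(-6a²+14as+a-4s²+3s+1) + (4s+4)(-6a²+14as+a-4s²+3s+1); both groups contain (-6a²+14as+a-4s²+3s+1), so (a+4s+4) is a factor with cofactor -6a²+14as+a-4s²+3s+1.
The cofactor groups again: -6a²+14as+a-4s²+3s+1 = -2a(3a-s+1) + (4s+1)(3a-s+1); both groups contain (3a-s+1), giving -(2a-4s-1)(3a-s+1).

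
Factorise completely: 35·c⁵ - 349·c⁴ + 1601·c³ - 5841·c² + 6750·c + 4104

(5·c - 12)·(7·c + 3)·(c - 6)·(c² - 2·c + 19)

By the rational root theorem, c = 6 is a root, giving the factor (c - 6) and quotient 35·c⁴ - 139·c³ + 767·c² - 1239·c - 684.
Next, c = -3/7 is a root, so (7·c + 3) divides it; the quotient is 5·c³ - 22·c² + 119·c - 228.
Continuing, c = 12/5 is a root, giving the factor (5·c - 12) and quotient c² - 2·c + 19.
The quadratic c² - 2·c + 19 has discriminant -72 < 0 and is irreducible over ℤ.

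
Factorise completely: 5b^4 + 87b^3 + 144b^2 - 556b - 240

(5b + 2)(b + 15)(b + 4)(b - 2)

By the rational root theorem, b = -4 is a root, giving the factor (b + 4) and quotient 5b^3 + 67b^2 - 124b - 60.
Continuing, b = -2/5 is a root, so (5b + 2) is a factor; dividing leaves b^2 + 13b - 30.
The remaining quadratic factors as (b - 2)(b + 15).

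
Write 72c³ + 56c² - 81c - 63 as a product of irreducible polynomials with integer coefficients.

Group as (72c³ - 81c) + (56c² - 63) = 9c(8c² - 9) + 7(8c² - 9).
Both groups share the factor (8c² - 9).

(9c + 7)(8c² - 9)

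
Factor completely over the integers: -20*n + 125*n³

5*n*(5*n + 2)*(5*n - 2)

Factor out 5*n, leaving 25*n² - 4, which is a difference of two squares.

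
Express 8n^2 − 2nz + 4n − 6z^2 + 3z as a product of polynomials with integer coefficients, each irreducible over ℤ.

(2n − 2z + 1)(4n + 3z)

Group: 2n(4n + 3z) + (−2z + 1)(4n + 3z); both groups contain (4n + 3z).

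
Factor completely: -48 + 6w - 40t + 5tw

(5t + 6)(w - 8)

Group as (5tw - 40t) + (6w - 48) = 5t(w - 8) + 6(w - 8).
Both groups share the factor (w - 8).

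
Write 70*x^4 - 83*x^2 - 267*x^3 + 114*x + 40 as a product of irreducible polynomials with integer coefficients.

(2*x + 1)*(5*x + 2)*(7*x - 5)*(x - 4)

Testing divisors of the constant over divisors of the leading coefficient, x = -2/5 is a root, giving the factor (5*x + 2) and quotient 14*x^3 - 59*x^2 + 7*x + 20.
Then x = 4 is a root, so (x - 4) divides it; the quotient is 14*x^2 - 3*x - 5.
The remaining quadratic factors as (7*x - 5)(2*x + 1).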